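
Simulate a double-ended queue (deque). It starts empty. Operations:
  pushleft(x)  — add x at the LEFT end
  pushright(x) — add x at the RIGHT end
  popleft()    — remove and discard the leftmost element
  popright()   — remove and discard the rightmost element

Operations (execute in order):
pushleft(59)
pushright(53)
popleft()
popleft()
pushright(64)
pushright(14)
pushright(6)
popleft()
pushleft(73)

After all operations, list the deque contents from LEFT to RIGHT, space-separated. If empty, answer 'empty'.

Answer: 73 14 6

Derivation:
pushleft(59): [59]
pushright(53): [59, 53]
popleft(): [53]
popleft(): []
pushright(64): [64]
pushright(14): [64, 14]
pushright(6): [64, 14, 6]
popleft(): [14, 6]
pushleft(73): [73, 14, 6]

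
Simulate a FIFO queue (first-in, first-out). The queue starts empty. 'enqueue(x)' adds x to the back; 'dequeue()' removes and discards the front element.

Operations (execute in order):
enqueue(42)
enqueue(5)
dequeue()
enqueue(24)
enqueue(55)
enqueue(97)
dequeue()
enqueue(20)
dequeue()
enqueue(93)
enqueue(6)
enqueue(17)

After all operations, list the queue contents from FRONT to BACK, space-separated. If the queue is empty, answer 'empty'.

enqueue(42): [42]
enqueue(5): [42, 5]
dequeue(): [5]
enqueue(24): [5, 24]
enqueue(55): [5, 24, 55]
enqueue(97): [5, 24, 55, 97]
dequeue(): [24, 55, 97]
enqueue(20): [24, 55, 97, 20]
dequeue(): [55, 97, 20]
enqueue(93): [55, 97, 20, 93]
enqueue(6): [55, 97, 20, 93, 6]
enqueue(17): [55, 97, 20, 93, 6, 17]

Answer: 55 97 20 93 6 17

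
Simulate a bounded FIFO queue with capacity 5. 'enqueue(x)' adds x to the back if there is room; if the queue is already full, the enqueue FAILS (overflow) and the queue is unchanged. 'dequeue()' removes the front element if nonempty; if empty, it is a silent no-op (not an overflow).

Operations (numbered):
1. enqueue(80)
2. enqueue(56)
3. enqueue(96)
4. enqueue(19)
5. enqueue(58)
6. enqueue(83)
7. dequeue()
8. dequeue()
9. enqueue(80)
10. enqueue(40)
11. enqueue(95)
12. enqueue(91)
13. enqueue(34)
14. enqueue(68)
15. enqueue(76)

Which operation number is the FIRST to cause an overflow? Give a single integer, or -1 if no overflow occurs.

1. enqueue(80): size=1
2. enqueue(56): size=2
3. enqueue(96): size=3
4. enqueue(19): size=4
5. enqueue(58): size=5
6. enqueue(83): size=5=cap → OVERFLOW (fail)
7. dequeue(): size=4
8. dequeue(): size=3
9. enqueue(80): size=4
10. enqueue(40): size=5
11. enqueue(95): size=5=cap → OVERFLOW (fail)
12. enqueue(91): size=5=cap → OVERFLOW (fail)
13. enqueue(34): size=5=cap → OVERFLOW (fail)
14. enqueue(68): size=5=cap → OVERFLOW (fail)
15. enqueue(76): size=5=cap → OVERFLOW (fail)

Answer: 6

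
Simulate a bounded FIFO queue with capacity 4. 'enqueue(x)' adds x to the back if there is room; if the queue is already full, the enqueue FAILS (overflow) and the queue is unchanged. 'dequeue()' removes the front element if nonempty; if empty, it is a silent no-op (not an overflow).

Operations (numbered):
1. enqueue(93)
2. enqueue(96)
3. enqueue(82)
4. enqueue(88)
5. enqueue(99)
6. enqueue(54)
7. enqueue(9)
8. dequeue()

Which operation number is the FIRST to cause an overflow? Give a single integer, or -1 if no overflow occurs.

1. enqueue(93): size=1
2. enqueue(96): size=2
3. enqueue(82): size=3
4. enqueue(88): size=4
5. enqueue(99): size=4=cap → OVERFLOW (fail)
6. enqueue(54): size=4=cap → OVERFLOW (fail)
7. enqueue(9): size=4=cap → OVERFLOW (fail)
8. dequeue(): size=3

Answer: 5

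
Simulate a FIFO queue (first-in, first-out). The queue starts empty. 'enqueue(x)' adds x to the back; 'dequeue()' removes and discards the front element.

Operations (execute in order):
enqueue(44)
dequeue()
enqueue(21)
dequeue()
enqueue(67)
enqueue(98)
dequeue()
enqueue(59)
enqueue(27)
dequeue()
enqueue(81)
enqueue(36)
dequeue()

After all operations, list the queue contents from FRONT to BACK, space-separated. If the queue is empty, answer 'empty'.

Answer: 27 81 36

Derivation:
enqueue(44): [44]
dequeue(): []
enqueue(21): [21]
dequeue(): []
enqueue(67): [67]
enqueue(98): [67, 98]
dequeue(): [98]
enqueue(59): [98, 59]
enqueue(27): [98, 59, 27]
dequeue(): [59, 27]
enqueue(81): [59, 27, 81]
enqueue(36): [59, 27, 81, 36]
dequeue(): [27, 81, 36]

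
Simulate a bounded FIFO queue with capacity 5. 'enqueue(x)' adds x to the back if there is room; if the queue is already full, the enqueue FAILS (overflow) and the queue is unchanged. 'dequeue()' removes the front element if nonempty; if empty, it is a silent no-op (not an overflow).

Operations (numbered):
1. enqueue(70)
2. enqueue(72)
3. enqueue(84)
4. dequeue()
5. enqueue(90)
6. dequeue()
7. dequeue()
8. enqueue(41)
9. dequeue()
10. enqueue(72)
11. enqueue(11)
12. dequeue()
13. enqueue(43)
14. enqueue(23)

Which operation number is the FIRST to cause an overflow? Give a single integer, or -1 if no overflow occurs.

1. enqueue(70): size=1
2. enqueue(72): size=2
3. enqueue(84): size=3
4. dequeue(): size=2
5. enqueue(90): size=3
6. dequeue(): size=2
7. dequeue(): size=1
8. enqueue(41): size=2
9. dequeue(): size=1
10. enqueue(72): size=2
11. enqueue(11): size=3
12. dequeue(): size=2
13. enqueue(43): size=3
14. enqueue(23): size=4

Answer: -1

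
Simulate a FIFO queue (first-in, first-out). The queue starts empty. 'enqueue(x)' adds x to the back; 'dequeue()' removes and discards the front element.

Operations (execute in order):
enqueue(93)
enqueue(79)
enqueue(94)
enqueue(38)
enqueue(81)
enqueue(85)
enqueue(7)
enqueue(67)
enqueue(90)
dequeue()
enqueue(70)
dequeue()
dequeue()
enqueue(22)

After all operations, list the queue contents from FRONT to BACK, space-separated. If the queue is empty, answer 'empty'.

Answer: 38 81 85 7 67 90 70 22

Derivation:
enqueue(93): [93]
enqueue(79): [93, 79]
enqueue(94): [93, 79, 94]
enqueue(38): [93, 79, 94, 38]
enqueue(81): [93, 79, 94, 38, 81]
enqueue(85): [93, 79, 94, 38, 81, 85]
enqueue(7): [93, 79, 94, 38, 81, 85, 7]
enqueue(67): [93, 79, 94, 38, 81, 85, 7, 67]
enqueue(90): [93, 79, 94, 38, 81, 85, 7, 67, 90]
dequeue(): [79, 94, 38, 81, 85, 7, 67, 90]
enqueue(70): [79, 94, 38, 81, 85, 7, 67, 90, 70]
dequeue(): [94, 38, 81, 85, 7, 67, 90, 70]
dequeue(): [38, 81, 85, 7, 67, 90, 70]
enqueue(22): [38, 81, 85, 7, 67, 90, 70, 22]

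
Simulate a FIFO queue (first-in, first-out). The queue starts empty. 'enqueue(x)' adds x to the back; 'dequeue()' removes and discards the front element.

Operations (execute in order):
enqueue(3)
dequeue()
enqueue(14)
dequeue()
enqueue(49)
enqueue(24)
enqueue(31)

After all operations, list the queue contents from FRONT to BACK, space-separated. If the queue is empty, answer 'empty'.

Answer: 49 24 31

Derivation:
enqueue(3): [3]
dequeue(): []
enqueue(14): [14]
dequeue(): []
enqueue(49): [49]
enqueue(24): [49, 24]
enqueue(31): [49, 24, 31]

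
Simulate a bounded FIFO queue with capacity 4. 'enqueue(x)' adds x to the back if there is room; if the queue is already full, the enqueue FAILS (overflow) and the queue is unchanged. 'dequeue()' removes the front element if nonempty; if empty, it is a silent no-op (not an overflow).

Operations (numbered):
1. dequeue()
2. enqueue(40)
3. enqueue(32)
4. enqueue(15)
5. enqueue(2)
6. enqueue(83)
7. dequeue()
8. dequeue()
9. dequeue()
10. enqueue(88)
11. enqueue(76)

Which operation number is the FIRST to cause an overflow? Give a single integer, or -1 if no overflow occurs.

Answer: 6

Derivation:
1. dequeue(): empty, no-op, size=0
2. enqueue(40): size=1
3. enqueue(32): size=2
4. enqueue(15): size=3
5. enqueue(2): size=4
6. enqueue(83): size=4=cap → OVERFLOW (fail)
7. dequeue(): size=3
8. dequeue(): size=2
9. dequeue(): size=1
10. enqueue(88): size=2
11. enqueue(76): size=3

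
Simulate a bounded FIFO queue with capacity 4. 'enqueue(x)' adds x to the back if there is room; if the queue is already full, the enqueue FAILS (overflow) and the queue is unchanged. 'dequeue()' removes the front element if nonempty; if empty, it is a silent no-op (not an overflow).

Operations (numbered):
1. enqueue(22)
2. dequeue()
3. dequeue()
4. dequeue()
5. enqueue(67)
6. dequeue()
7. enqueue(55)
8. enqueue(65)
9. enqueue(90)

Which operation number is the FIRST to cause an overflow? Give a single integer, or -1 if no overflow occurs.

1. enqueue(22): size=1
2. dequeue(): size=0
3. dequeue(): empty, no-op, size=0
4. dequeue(): empty, no-op, size=0
5. enqueue(67): size=1
6. dequeue(): size=0
7. enqueue(55): size=1
8. enqueue(65): size=2
9. enqueue(90): size=3

Answer: -1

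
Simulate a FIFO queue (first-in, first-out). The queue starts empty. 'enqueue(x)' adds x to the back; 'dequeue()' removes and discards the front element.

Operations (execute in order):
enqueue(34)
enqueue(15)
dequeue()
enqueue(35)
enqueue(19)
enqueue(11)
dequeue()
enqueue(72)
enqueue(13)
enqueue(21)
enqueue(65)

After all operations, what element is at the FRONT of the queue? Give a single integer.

Answer: 35

Derivation:
enqueue(34): queue = [34]
enqueue(15): queue = [34, 15]
dequeue(): queue = [15]
enqueue(35): queue = [15, 35]
enqueue(19): queue = [15, 35, 19]
enqueue(11): queue = [15, 35, 19, 11]
dequeue(): queue = [35, 19, 11]
enqueue(72): queue = [35, 19, 11, 72]
enqueue(13): queue = [35, 19, 11, 72, 13]
enqueue(21): queue = [35, 19, 11, 72, 13, 21]
enqueue(65): queue = [35, 19, 11, 72, 13, 21, 65]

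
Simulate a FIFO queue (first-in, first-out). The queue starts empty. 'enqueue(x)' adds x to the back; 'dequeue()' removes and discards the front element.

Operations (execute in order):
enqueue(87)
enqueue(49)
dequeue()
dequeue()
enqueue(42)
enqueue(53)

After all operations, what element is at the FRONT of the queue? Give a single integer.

Answer: 42

Derivation:
enqueue(87): queue = [87]
enqueue(49): queue = [87, 49]
dequeue(): queue = [49]
dequeue(): queue = []
enqueue(42): queue = [42]
enqueue(53): queue = [42, 53]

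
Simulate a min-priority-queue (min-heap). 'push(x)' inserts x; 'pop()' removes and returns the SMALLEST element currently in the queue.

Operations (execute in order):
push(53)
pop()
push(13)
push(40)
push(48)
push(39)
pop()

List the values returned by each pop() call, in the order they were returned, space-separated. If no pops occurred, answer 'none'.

Answer: 53 13

Derivation:
push(53): heap contents = [53]
pop() → 53: heap contents = []
push(13): heap contents = [13]
push(40): heap contents = [13, 40]
push(48): heap contents = [13, 40, 48]
push(39): heap contents = [13, 39, 40, 48]
pop() → 13: heap contents = [39, 40, 48]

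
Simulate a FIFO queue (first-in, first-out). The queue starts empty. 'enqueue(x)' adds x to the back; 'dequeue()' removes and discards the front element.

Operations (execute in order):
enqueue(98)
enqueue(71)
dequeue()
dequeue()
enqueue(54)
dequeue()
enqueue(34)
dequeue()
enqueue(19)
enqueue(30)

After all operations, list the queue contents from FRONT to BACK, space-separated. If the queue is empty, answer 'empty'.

enqueue(98): [98]
enqueue(71): [98, 71]
dequeue(): [71]
dequeue(): []
enqueue(54): [54]
dequeue(): []
enqueue(34): [34]
dequeue(): []
enqueue(19): [19]
enqueue(30): [19, 30]

Answer: 19 30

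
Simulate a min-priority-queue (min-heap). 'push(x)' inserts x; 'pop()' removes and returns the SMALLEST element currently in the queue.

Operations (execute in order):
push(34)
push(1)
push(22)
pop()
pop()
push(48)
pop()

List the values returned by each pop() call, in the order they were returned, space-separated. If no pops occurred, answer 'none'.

push(34): heap contents = [34]
push(1): heap contents = [1, 34]
push(22): heap contents = [1, 22, 34]
pop() → 1: heap contents = [22, 34]
pop() → 22: heap contents = [34]
push(48): heap contents = [34, 48]
pop() → 34: heap contents = [48]

Answer: 1 22 34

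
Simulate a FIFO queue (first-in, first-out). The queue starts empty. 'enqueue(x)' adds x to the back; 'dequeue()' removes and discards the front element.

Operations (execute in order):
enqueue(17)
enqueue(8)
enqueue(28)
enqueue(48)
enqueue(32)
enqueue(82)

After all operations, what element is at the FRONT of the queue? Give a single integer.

enqueue(17): queue = [17]
enqueue(8): queue = [17, 8]
enqueue(28): queue = [17, 8, 28]
enqueue(48): queue = [17, 8, 28, 48]
enqueue(32): queue = [17, 8, 28, 48, 32]
enqueue(82): queue = [17, 8, 28, 48, 32, 82]

Answer: 17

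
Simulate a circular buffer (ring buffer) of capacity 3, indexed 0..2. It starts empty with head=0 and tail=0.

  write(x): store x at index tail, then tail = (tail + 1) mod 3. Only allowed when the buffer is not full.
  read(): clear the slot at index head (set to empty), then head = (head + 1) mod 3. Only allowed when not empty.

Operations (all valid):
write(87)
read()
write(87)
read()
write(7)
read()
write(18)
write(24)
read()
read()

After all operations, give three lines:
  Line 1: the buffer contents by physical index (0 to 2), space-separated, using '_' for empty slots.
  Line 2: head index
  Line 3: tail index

Answer: _ _ _
2
2

Derivation:
write(87): buf=[87 _ _], head=0, tail=1, size=1
read(): buf=[_ _ _], head=1, tail=1, size=0
write(87): buf=[_ 87 _], head=1, tail=2, size=1
read(): buf=[_ _ _], head=2, tail=2, size=0
write(7): buf=[_ _ 7], head=2, tail=0, size=1
read(): buf=[_ _ _], head=0, tail=0, size=0
write(18): buf=[18 _ _], head=0, tail=1, size=1
write(24): buf=[18 24 _], head=0, tail=2, size=2
read(): buf=[_ 24 _], head=1, tail=2, size=1
read(): buf=[_ _ _], head=2, tail=2, size=0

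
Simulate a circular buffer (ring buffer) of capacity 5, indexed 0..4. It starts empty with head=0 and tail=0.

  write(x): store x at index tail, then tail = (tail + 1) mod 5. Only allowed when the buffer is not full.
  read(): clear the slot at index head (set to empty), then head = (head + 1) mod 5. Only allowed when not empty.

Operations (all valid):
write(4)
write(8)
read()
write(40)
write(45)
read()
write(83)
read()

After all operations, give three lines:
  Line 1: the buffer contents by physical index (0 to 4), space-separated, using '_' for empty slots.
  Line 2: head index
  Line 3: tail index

write(4): buf=[4 _ _ _ _], head=0, tail=1, size=1
write(8): buf=[4 8 _ _ _], head=0, tail=2, size=2
read(): buf=[_ 8 _ _ _], head=1, tail=2, size=1
write(40): buf=[_ 8 40 _ _], head=1, tail=3, size=2
write(45): buf=[_ 8 40 45 _], head=1, tail=4, size=3
read(): buf=[_ _ 40 45 _], head=2, tail=4, size=2
write(83): buf=[_ _ 40 45 83], head=2, tail=0, size=3
read(): buf=[_ _ _ 45 83], head=3, tail=0, size=2

Answer: _ _ _ 45 83
3
0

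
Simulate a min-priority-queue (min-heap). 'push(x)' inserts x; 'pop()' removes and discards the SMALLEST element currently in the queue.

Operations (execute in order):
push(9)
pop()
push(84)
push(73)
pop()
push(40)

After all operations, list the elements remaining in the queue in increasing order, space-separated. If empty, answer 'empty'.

Answer: 40 84

Derivation:
push(9): heap contents = [9]
pop() → 9: heap contents = []
push(84): heap contents = [84]
push(73): heap contents = [73, 84]
pop() → 73: heap contents = [84]
push(40): heap contents = [40, 84]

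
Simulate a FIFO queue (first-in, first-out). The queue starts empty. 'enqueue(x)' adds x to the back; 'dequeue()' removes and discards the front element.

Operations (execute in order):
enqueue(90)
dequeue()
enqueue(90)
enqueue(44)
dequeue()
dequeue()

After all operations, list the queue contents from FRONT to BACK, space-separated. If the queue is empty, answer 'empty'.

enqueue(90): [90]
dequeue(): []
enqueue(90): [90]
enqueue(44): [90, 44]
dequeue(): [44]
dequeue(): []

Answer: empty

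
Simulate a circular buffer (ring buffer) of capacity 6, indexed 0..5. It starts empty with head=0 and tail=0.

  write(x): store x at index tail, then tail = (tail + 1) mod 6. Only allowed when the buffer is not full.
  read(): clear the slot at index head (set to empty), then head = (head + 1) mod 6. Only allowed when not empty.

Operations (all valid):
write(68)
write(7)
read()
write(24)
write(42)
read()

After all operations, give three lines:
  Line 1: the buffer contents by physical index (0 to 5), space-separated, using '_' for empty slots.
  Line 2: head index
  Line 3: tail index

write(68): buf=[68 _ _ _ _ _], head=0, tail=1, size=1
write(7): buf=[68 7 _ _ _ _], head=0, tail=2, size=2
read(): buf=[_ 7 _ _ _ _], head=1, tail=2, size=1
write(24): buf=[_ 7 24 _ _ _], head=1, tail=3, size=2
write(42): buf=[_ 7 24 42 _ _], head=1, tail=4, size=3
read(): buf=[_ _ 24 42 _ _], head=2, tail=4, size=2

Answer: _ _ 24 42 _ _
2
4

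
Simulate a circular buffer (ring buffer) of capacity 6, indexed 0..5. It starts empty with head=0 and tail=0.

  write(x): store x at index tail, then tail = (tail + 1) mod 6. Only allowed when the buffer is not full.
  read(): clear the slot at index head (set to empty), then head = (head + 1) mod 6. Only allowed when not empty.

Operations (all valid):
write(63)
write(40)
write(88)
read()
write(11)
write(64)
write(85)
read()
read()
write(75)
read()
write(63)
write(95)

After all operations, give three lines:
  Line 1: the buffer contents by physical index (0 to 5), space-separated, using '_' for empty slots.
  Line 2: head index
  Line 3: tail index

write(63): buf=[63 _ _ _ _ _], head=0, tail=1, size=1
write(40): buf=[63 40 _ _ _ _], head=0, tail=2, size=2
write(88): buf=[63 40 88 _ _ _], head=0, tail=3, size=3
read(): buf=[_ 40 88 _ _ _], head=1, tail=3, size=2
write(11): buf=[_ 40 88 11 _ _], head=1, tail=4, size=3
write(64): buf=[_ 40 88 11 64 _], head=1, tail=5, size=4
write(85): buf=[_ 40 88 11 64 85], head=1, tail=0, size=5
read(): buf=[_ _ 88 11 64 85], head=2, tail=0, size=4
read(): buf=[_ _ _ 11 64 85], head=3, tail=0, size=3
write(75): buf=[75 _ _ 11 64 85], head=3, tail=1, size=4
read(): buf=[75 _ _ _ 64 85], head=4, tail=1, size=3
write(63): buf=[75 63 _ _ 64 85], head=4, tail=2, size=4
write(95): buf=[75 63 95 _ 64 85], head=4, tail=3, size=5

Answer: 75 63 95 _ 64 85
4
3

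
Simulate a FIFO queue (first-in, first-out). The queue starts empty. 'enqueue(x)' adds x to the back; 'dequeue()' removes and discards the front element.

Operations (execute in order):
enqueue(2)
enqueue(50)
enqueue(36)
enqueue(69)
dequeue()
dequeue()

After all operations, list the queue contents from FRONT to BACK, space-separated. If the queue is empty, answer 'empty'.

enqueue(2): [2]
enqueue(50): [2, 50]
enqueue(36): [2, 50, 36]
enqueue(69): [2, 50, 36, 69]
dequeue(): [50, 36, 69]
dequeue(): [36, 69]

Answer: 36 69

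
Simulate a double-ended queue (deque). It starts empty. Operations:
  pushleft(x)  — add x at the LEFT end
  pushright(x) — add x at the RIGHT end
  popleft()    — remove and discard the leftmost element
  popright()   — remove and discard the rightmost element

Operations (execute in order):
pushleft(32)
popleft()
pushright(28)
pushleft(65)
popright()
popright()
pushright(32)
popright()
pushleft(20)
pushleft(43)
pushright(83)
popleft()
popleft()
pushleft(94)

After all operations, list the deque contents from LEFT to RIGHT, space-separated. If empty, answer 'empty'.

Answer: 94 83

Derivation:
pushleft(32): [32]
popleft(): []
pushright(28): [28]
pushleft(65): [65, 28]
popright(): [65]
popright(): []
pushright(32): [32]
popright(): []
pushleft(20): [20]
pushleft(43): [43, 20]
pushright(83): [43, 20, 83]
popleft(): [20, 83]
popleft(): [83]
pushleft(94): [94, 83]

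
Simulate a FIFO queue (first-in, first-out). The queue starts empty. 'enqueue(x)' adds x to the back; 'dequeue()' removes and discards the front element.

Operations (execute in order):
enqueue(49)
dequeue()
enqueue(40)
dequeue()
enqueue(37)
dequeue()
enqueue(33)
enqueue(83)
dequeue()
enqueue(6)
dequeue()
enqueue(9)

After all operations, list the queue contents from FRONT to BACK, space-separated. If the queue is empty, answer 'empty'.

Answer: 6 9

Derivation:
enqueue(49): [49]
dequeue(): []
enqueue(40): [40]
dequeue(): []
enqueue(37): [37]
dequeue(): []
enqueue(33): [33]
enqueue(83): [33, 83]
dequeue(): [83]
enqueue(6): [83, 6]
dequeue(): [6]
enqueue(9): [6, 9]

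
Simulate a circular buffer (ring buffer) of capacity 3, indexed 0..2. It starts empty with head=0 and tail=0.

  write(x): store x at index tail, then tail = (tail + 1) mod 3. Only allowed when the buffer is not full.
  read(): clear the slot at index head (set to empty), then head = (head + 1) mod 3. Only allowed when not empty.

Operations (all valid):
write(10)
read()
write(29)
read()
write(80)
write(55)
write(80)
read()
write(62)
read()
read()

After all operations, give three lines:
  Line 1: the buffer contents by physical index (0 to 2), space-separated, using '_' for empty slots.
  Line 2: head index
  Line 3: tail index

Answer: _ _ 62
2
0

Derivation:
write(10): buf=[10 _ _], head=0, tail=1, size=1
read(): buf=[_ _ _], head=1, tail=1, size=0
write(29): buf=[_ 29 _], head=1, tail=2, size=1
read(): buf=[_ _ _], head=2, tail=2, size=0
write(80): buf=[_ _ 80], head=2, tail=0, size=1
write(55): buf=[55 _ 80], head=2, tail=1, size=2
write(80): buf=[55 80 80], head=2, tail=2, size=3
read(): buf=[55 80 _], head=0, tail=2, size=2
write(62): buf=[55 80 62], head=0, tail=0, size=3
read(): buf=[_ 80 62], head=1, tail=0, size=2
read(): buf=[_ _ 62], head=2, tail=0, size=1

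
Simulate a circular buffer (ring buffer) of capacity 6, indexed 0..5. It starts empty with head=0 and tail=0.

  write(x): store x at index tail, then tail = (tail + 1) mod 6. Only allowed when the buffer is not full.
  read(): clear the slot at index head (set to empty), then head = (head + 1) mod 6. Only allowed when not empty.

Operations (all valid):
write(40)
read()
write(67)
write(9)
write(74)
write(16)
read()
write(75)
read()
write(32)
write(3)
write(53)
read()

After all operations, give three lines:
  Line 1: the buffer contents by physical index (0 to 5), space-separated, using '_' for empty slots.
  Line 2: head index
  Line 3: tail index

Answer: 32 3 53 _ 16 75
4
3

Derivation:
write(40): buf=[40 _ _ _ _ _], head=0, tail=1, size=1
read(): buf=[_ _ _ _ _ _], head=1, tail=1, size=0
write(67): buf=[_ 67 _ _ _ _], head=1, tail=2, size=1
write(9): buf=[_ 67 9 _ _ _], head=1, tail=3, size=2
write(74): buf=[_ 67 9 74 _ _], head=1, tail=4, size=3
write(16): buf=[_ 67 9 74 16 _], head=1, tail=5, size=4
read(): buf=[_ _ 9 74 16 _], head=2, tail=5, size=3
write(75): buf=[_ _ 9 74 16 75], head=2, tail=0, size=4
read(): buf=[_ _ _ 74 16 75], head=3, tail=0, size=3
write(32): buf=[32 _ _ 74 16 75], head=3, tail=1, size=4
write(3): buf=[32 3 _ 74 16 75], head=3, tail=2, size=5
write(53): buf=[32 3 53 74 16 75], head=3, tail=3, size=6
read(): buf=[32 3 53 _ 16 75], head=4, tail=3, size=5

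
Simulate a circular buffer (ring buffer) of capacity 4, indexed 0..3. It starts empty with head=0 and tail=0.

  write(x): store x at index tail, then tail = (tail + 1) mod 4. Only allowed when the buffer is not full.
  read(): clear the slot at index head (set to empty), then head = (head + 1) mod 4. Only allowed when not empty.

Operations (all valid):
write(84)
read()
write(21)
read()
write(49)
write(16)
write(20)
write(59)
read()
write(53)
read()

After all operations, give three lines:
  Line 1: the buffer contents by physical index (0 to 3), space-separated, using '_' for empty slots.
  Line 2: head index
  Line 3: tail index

Answer: 20 59 53 _
0
3

Derivation:
write(84): buf=[84 _ _ _], head=0, tail=1, size=1
read(): buf=[_ _ _ _], head=1, tail=1, size=0
write(21): buf=[_ 21 _ _], head=1, tail=2, size=1
read(): buf=[_ _ _ _], head=2, tail=2, size=0
write(49): buf=[_ _ 49 _], head=2, tail=3, size=1
write(16): buf=[_ _ 49 16], head=2, tail=0, size=2
write(20): buf=[20 _ 49 16], head=2, tail=1, size=3
write(59): buf=[20 59 49 16], head=2, tail=2, size=4
read(): buf=[20 59 _ 16], head=3, tail=2, size=3
write(53): buf=[20 59 53 16], head=3, tail=3, size=4
read(): buf=[20 59 53 _], head=0, tail=3, size=3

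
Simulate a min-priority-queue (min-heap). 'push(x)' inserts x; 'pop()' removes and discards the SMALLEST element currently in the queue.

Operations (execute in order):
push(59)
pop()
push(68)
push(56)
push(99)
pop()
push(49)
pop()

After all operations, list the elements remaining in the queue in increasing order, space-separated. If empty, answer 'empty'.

Answer: 68 99

Derivation:
push(59): heap contents = [59]
pop() → 59: heap contents = []
push(68): heap contents = [68]
push(56): heap contents = [56, 68]
push(99): heap contents = [56, 68, 99]
pop() → 56: heap contents = [68, 99]
push(49): heap contents = [49, 68, 99]
pop() → 49: heap contents = [68, 99]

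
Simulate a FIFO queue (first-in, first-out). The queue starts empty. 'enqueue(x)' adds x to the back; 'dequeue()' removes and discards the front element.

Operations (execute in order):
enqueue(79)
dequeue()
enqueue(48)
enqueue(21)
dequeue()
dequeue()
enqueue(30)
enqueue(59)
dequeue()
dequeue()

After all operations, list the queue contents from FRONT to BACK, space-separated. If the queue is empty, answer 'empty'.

enqueue(79): [79]
dequeue(): []
enqueue(48): [48]
enqueue(21): [48, 21]
dequeue(): [21]
dequeue(): []
enqueue(30): [30]
enqueue(59): [30, 59]
dequeue(): [59]
dequeue(): []

Answer: empty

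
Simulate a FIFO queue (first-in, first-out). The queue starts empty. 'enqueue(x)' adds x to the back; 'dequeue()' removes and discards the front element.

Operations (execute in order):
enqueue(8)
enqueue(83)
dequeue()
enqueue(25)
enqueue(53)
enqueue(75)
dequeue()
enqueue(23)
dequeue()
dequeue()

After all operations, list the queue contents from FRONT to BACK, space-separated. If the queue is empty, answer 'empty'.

enqueue(8): [8]
enqueue(83): [8, 83]
dequeue(): [83]
enqueue(25): [83, 25]
enqueue(53): [83, 25, 53]
enqueue(75): [83, 25, 53, 75]
dequeue(): [25, 53, 75]
enqueue(23): [25, 53, 75, 23]
dequeue(): [53, 75, 23]
dequeue(): [75, 23]

Answer: 75 23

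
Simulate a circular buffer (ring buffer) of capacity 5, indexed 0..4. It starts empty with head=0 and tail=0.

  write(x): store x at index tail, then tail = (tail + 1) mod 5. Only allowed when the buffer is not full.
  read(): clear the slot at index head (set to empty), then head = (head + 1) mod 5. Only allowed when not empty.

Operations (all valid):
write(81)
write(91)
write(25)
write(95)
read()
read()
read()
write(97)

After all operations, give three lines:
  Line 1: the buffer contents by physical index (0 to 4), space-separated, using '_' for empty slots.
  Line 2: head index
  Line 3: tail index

Answer: _ _ _ 95 97
3
0

Derivation:
write(81): buf=[81 _ _ _ _], head=0, tail=1, size=1
write(91): buf=[81 91 _ _ _], head=0, tail=2, size=2
write(25): buf=[81 91 25 _ _], head=0, tail=3, size=3
write(95): buf=[81 91 25 95 _], head=0, tail=4, size=4
read(): buf=[_ 91 25 95 _], head=1, tail=4, size=3
read(): buf=[_ _ 25 95 _], head=2, tail=4, size=2
read(): buf=[_ _ _ 95 _], head=3, tail=4, size=1
write(97): buf=[_ _ _ 95 97], head=3, tail=0, size=2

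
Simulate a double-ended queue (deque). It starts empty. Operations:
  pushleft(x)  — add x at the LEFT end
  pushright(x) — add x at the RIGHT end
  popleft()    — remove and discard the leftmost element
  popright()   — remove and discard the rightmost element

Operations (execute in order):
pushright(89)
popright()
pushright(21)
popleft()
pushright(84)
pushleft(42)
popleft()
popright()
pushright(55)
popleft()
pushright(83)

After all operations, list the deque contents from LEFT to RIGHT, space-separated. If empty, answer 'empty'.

Answer: 83

Derivation:
pushright(89): [89]
popright(): []
pushright(21): [21]
popleft(): []
pushright(84): [84]
pushleft(42): [42, 84]
popleft(): [84]
popright(): []
pushright(55): [55]
popleft(): []
pushright(83): [83]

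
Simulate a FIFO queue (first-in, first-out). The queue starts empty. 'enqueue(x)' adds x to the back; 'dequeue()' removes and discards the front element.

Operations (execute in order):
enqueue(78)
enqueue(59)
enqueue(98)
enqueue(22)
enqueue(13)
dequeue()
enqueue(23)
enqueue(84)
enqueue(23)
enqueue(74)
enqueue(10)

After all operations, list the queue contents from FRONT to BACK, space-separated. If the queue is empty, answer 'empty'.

Answer: 59 98 22 13 23 84 23 74 10

Derivation:
enqueue(78): [78]
enqueue(59): [78, 59]
enqueue(98): [78, 59, 98]
enqueue(22): [78, 59, 98, 22]
enqueue(13): [78, 59, 98, 22, 13]
dequeue(): [59, 98, 22, 13]
enqueue(23): [59, 98, 22, 13, 23]
enqueue(84): [59, 98, 22, 13, 23, 84]
enqueue(23): [59, 98, 22, 13, 23, 84, 23]
enqueue(74): [59, 98, 22, 13, 23, 84, 23, 74]
enqueue(10): [59, 98, 22, 13, 23, 84, 23, 74, 10]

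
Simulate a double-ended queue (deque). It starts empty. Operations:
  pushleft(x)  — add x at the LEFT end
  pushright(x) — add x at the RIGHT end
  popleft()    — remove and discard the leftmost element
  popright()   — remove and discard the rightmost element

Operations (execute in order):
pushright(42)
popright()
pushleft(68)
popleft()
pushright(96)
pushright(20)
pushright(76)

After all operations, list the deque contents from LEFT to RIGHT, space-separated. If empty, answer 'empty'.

Answer: 96 20 76

Derivation:
pushright(42): [42]
popright(): []
pushleft(68): [68]
popleft(): []
pushright(96): [96]
pushright(20): [96, 20]
pushright(76): [96, 20, 76]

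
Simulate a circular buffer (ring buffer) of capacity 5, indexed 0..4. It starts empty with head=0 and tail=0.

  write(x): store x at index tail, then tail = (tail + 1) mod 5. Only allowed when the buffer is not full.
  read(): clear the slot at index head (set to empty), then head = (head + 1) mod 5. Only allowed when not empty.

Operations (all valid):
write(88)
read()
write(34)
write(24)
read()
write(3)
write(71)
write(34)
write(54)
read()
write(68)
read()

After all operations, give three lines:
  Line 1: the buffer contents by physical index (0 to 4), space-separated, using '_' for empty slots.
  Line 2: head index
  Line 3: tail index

Answer: 34 54 68 _ 71
4
3

Derivation:
write(88): buf=[88 _ _ _ _], head=0, tail=1, size=1
read(): buf=[_ _ _ _ _], head=1, tail=1, size=0
write(34): buf=[_ 34 _ _ _], head=1, tail=2, size=1
write(24): buf=[_ 34 24 _ _], head=1, tail=3, size=2
read(): buf=[_ _ 24 _ _], head=2, tail=3, size=1
write(3): buf=[_ _ 24 3 _], head=2, tail=4, size=2
write(71): buf=[_ _ 24 3 71], head=2, tail=0, size=3
write(34): buf=[34 _ 24 3 71], head=2, tail=1, size=4
write(54): buf=[34 54 24 3 71], head=2, tail=2, size=5
read(): buf=[34 54 _ 3 71], head=3, tail=2, size=4
write(68): buf=[34 54 68 3 71], head=3, tail=3, size=5
read(): buf=[34 54 68 _ 71], head=4, tail=3, size=4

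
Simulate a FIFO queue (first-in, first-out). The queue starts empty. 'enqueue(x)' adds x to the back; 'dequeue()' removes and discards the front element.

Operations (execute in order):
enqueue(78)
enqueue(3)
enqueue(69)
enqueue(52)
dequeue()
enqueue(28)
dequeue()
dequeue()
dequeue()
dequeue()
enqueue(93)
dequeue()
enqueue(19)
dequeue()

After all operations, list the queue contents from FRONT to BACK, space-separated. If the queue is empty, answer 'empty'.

enqueue(78): [78]
enqueue(3): [78, 3]
enqueue(69): [78, 3, 69]
enqueue(52): [78, 3, 69, 52]
dequeue(): [3, 69, 52]
enqueue(28): [3, 69, 52, 28]
dequeue(): [69, 52, 28]
dequeue(): [52, 28]
dequeue(): [28]
dequeue(): []
enqueue(93): [93]
dequeue(): []
enqueue(19): [19]
dequeue(): []

Answer: empty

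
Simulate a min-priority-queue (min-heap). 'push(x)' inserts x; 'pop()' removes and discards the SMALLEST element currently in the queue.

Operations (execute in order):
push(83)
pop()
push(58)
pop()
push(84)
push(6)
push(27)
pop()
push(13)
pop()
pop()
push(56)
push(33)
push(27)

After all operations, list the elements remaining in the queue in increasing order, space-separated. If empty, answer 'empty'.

push(83): heap contents = [83]
pop() → 83: heap contents = []
push(58): heap contents = [58]
pop() → 58: heap contents = []
push(84): heap contents = [84]
push(6): heap contents = [6, 84]
push(27): heap contents = [6, 27, 84]
pop() → 6: heap contents = [27, 84]
push(13): heap contents = [13, 27, 84]
pop() → 13: heap contents = [27, 84]
pop() → 27: heap contents = [84]
push(56): heap contents = [56, 84]
push(33): heap contents = [33, 56, 84]
push(27): heap contents = [27, 33, 56, 84]

Answer: 27 33 56 84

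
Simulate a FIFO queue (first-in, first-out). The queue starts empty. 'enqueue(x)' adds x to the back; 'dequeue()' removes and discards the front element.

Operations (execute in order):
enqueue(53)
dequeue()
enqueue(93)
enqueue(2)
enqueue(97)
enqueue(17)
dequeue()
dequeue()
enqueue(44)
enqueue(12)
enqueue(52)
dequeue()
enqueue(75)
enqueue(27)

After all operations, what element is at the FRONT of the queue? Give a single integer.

enqueue(53): queue = [53]
dequeue(): queue = []
enqueue(93): queue = [93]
enqueue(2): queue = [93, 2]
enqueue(97): queue = [93, 2, 97]
enqueue(17): queue = [93, 2, 97, 17]
dequeue(): queue = [2, 97, 17]
dequeue(): queue = [97, 17]
enqueue(44): queue = [97, 17, 44]
enqueue(12): queue = [97, 17, 44, 12]
enqueue(52): queue = [97, 17, 44, 12, 52]
dequeue(): queue = [17, 44, 12, 52]
enqueue(75): queue = [17, 44, 12, 52, 75]
enqueue(27): queue = [17, 44, 12, 52, 75, 27]

Answer: 17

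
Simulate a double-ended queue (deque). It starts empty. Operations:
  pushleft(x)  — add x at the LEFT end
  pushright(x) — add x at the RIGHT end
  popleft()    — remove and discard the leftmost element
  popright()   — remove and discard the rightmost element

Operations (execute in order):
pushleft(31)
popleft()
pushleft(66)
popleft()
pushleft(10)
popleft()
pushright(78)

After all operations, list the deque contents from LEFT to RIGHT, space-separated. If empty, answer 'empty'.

Answer: 78

Derivation:
pushleft(31): [31]
popleft(): []
pushleft(66): [66]
popleft(): []
pushleft(10): [10]
popleft(): []
pushright(78): [78]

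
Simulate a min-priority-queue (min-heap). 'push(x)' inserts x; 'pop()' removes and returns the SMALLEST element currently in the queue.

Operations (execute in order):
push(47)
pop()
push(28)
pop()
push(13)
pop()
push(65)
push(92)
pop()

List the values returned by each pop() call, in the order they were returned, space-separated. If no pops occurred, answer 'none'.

push(47): heap contents = [47]
pop() → 47: heap contents = []
push(28): heap contents = [28]
pop() → 28: heap contents = []
push(13): heap contents = [13]
pop() → 13: heap contents = []
push(65): heap contents = [65]
push(92): heap contents = [65, 92]
pop() → 65: heap contents = [92]

Answer: 47 28 13 65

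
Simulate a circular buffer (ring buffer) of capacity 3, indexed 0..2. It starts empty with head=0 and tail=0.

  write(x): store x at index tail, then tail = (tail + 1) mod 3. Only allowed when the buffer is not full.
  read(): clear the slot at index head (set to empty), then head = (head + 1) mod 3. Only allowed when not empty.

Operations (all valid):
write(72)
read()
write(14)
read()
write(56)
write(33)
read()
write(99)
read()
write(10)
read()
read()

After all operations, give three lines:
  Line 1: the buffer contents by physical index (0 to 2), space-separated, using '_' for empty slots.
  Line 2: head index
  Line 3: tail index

write(72): buf=[72 _ _], head=0, tail=1, size=1
read(): buf=[_ _ _], head=1, tail=1, size=0
write(14): buf=[_ 14 _], head=1, tail=2, size=1
read(): buf=[_ _ _], head=2, tail=2, size=0
write(56): buf=[_ _ 56], head=2, tail=0, size=1
write(33): buf=[33 _ 56], head=2, tail=1, size=2
read(): buf=[33 _ _], head=0, tail=1, size=1
write(99): buf=[33 99 _], head=0, tail=2, size=2
read(): buf=[_ 99 _], head=1, tail=2, size=1
write(10): buf=[_ 99 10], head=1, tail=0, size=2
read(): buf=[_ _ 10], head=2, tail=0, size=1
read(): buf=[_ _ _], head=0, tail=0, size=0

Answer: _ _ _
0
0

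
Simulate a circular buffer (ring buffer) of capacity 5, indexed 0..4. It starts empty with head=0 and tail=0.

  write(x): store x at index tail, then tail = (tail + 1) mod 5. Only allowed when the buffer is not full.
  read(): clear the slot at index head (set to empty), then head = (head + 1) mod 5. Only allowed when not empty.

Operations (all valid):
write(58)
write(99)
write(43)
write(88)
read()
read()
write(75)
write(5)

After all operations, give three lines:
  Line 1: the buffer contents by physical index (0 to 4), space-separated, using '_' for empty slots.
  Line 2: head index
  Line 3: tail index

Answer: 5 _ 43 88 75
2
1

Derivation:
write(58): buf=[58 _ _ _ _], head=0, tail=1, size=1
write(99): buf=[58 99 _ _ _], head=0, tail=2, size=2
write(43): buf=[58 99 43 _ _], head=0, tail=3, size=3
write(88): buf=[58 99 43 88 _], head=0, tail=4, size=4
read(): buf=[_ 99 43 88 _], head=1, tail=4, size=3
read(): buf=[_ _ 43 88 _], head=2, tail=4, size=2
write(75): buf=[_ _ 43 88 75], head=2, tail=0, size=3
write(5): buf=[5 _ 43 88 75], head=2, tail=1, size=4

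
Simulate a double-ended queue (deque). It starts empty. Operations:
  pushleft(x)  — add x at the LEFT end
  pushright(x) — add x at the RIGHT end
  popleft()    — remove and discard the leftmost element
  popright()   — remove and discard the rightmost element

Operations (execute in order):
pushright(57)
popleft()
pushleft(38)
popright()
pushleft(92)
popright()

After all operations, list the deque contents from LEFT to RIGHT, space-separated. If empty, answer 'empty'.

Answer: empty

Derivation:
pushright(57): [57]
popleft(): []
pushleft(38): [38]
popright(): []
pushleft(92): [92]
popright(): []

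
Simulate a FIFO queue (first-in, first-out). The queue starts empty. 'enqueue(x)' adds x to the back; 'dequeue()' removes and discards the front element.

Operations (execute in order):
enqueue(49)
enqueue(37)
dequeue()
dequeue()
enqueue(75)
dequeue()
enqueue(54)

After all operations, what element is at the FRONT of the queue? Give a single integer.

enqueue(49): queue = [49]
enqueue(37): queue = [49, 37]
dequeue(): queue = [37]
dequeue(): queue = []
enqueue(75): queue = [75]
dequeue(): queue = []
enqueue(54): queue = [54]

Answer: 54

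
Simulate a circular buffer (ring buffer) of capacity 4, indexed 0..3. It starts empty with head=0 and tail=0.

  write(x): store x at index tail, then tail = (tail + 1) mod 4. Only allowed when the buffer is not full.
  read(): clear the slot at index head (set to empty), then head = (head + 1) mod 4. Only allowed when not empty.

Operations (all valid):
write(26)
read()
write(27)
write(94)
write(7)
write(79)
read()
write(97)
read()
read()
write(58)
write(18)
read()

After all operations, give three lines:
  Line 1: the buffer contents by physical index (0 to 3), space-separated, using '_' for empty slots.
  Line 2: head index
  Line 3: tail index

write(26): buf=[26 _ _ _], head=0, tail=1, size=1
read(): buf=[_ _ _ _], head=1, tail=1, size=0
write(27): buf=[_ 27 _ _], head=1, tail=2, size=1
write(94): buf=[_ 27 94 _], head=1, tail=3, size=2
write(7): buf=[_ 27 94 7], head=1, tail=0, size=3
write(79): buf=[79 27 94 7], head=1, tail=1, size=4
read(): buf=[79 _ 94 7], head=2, tail=1, size=3
write(97): buf=[79 97 94 7], head=2, tail=2, size=4
read(): buf=[79 97 _ 7], head=3, tail=2, size=3
read(): buf=[79 97 _ _], head=0, tail=2, size=2
write(58): buf=[79 97 58 _], head=0, tail=3, size=3
write(18): buf=[79 97 58 18], head=0, tail=0, size=4
read(): buf=[_ 97 58 18], head=1, tail=0, size=3

Answer: _ 97 58 18
1
0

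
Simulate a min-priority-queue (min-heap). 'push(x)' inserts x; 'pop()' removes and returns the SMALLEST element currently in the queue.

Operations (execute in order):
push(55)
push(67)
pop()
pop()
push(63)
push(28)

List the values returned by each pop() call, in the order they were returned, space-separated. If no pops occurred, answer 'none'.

Answer: 55 67

Derivation:
push(55): heap contents = [55]
push(67): heap contents = [55, 67]
pop() → 55: heap contents = [67]
pop() → 67: heap contents = []
push(63): heap contents = [63]
push(28): heap contents = [28, 63]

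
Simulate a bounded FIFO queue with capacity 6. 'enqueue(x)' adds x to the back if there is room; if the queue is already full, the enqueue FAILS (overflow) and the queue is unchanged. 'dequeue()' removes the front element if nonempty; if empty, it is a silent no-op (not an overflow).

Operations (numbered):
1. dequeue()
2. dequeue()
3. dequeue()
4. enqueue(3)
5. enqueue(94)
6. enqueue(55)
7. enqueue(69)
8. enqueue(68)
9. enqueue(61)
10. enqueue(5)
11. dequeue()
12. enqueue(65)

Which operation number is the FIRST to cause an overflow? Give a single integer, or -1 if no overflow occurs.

Answer: 10

Derivation:
1. dequeue(): empty, no-op, size=0
2. dequeue(): empty, no-op, size=0
3. dequeue(): empty, no-op, size=0
4. enqueue(3): size=1
5. enqueue(94): size=2
6. enqueue(55): size=3
7. enqueue(69): size=4
8. enqueue(68): size=5
9. enqueue(61): size=6
10. enqueue(5): size=6=cap → OVERFLOW (fail)
11. dequeue(): size=5
12. enqueue(65): size=6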